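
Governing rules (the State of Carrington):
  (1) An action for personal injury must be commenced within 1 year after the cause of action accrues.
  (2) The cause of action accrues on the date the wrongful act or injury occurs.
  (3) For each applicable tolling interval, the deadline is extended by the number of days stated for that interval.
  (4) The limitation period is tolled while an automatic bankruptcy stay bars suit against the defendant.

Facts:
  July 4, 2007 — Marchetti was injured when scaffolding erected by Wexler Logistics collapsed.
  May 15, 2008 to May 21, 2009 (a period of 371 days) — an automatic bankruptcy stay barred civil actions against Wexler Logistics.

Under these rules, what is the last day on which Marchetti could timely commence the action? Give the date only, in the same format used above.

The limitation period began to run on July 4, 2007.
Adding the 1 year base period to July 4, 2007 gives a deadline of July 4, 2008, before any tolling.
Because the automatic bankruptcy stay ran from May 15, 2008 to May 21, 2009, the deadline is extended by 371 days to July 10, 2009.

July 10, 2009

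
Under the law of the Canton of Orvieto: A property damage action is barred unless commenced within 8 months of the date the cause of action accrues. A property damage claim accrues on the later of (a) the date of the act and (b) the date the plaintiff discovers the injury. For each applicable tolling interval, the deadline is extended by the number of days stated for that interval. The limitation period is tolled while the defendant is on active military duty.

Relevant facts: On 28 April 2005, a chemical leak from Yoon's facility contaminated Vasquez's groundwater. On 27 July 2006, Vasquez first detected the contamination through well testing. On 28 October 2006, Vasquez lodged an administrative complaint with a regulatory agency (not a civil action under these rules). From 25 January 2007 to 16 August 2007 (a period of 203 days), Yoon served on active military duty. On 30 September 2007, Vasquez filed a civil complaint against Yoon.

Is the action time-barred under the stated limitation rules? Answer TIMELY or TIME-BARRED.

The claim accrued on 27 July 2006 — the later of the 28 April 2005 act and the 27 July 2006 discovery.
The untolled deadline — 8 months after 27 July 2006 — is 27 March 2007.
The defendant's active military service from 25 January 2007 to 16 August 2007 tolled the period for 203 days, extending the deadline to 16 October 2007.
The other events in the timeline have no effect on the limitation period under the stated rules.
Filing on 30 September 2007 beat the 16 October 2007 deadline — the action is timely.

TIMELY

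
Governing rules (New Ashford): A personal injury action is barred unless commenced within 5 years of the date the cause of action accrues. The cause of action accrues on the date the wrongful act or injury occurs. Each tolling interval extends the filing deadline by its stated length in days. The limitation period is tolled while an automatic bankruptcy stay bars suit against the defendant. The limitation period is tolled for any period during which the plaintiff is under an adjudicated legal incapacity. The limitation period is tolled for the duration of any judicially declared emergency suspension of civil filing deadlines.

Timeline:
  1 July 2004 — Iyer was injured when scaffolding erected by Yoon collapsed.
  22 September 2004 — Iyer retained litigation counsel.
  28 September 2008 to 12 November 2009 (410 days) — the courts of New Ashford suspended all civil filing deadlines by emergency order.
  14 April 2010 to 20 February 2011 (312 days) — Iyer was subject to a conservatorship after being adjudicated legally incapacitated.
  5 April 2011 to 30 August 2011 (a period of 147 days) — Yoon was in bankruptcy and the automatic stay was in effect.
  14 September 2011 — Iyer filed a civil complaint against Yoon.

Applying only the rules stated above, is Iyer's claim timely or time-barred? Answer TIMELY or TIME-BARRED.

TIMELY

The cause of action accrued on 1 July 2004, the date of the act.
Adding the 5 years base period to 1 July 2004 gives a deadline of 1 July 2009, before any tolling.
The period was tolled for 410 days by the emergency suspension of filing deadlines (28 September 2008 to 12 November 2009), pushing the deadline to 15 August 2010.
The period was tolled for 312 days by the plaintiff's legal incapacity (14 April 2010 to 20 February 2011), pushing the deadline to 23 June 2011.
The period was tolled for 147 days by the automatic bankruptcy stay (5 April 2011 to 30 August 2011), pushing the deadline to 17 November 2011.
The other events in the timeline have no effect on the limitation period under the stated rules.
Iyer filed on 14 September 2011, before the 17 November 2011 deadline, so the action is timely.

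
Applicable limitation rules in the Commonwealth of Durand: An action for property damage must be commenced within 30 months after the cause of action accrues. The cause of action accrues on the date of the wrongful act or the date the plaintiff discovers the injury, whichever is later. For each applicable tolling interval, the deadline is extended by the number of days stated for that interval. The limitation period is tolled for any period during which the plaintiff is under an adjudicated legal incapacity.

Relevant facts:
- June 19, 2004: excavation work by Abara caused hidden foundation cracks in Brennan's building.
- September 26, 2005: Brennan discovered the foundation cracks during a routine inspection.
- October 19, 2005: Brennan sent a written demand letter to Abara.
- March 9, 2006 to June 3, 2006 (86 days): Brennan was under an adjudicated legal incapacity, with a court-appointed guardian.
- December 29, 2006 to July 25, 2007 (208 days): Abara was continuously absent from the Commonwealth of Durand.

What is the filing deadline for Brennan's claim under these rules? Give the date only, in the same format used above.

June 20, 2008

The claim accrued on September 26, 2005 — the later of the June 19, 2004 act and the September 26, 2005 discovery.
30 months from September 26, 2005 is March 26, 2008.
The plaintiff's legal incapacity from March 9, 2006 to June 3, 2006 tolled the period for 86 days, extending the deadline to June 20, 2008.
The defendant's absence from the jurisdiction from December 29, 2006 to July 25, 2007 does not toll the period, because no stated rule makes the defendant's absence a tolling event.
The other events in the timeline have no effect on the limitation period under the stated rules.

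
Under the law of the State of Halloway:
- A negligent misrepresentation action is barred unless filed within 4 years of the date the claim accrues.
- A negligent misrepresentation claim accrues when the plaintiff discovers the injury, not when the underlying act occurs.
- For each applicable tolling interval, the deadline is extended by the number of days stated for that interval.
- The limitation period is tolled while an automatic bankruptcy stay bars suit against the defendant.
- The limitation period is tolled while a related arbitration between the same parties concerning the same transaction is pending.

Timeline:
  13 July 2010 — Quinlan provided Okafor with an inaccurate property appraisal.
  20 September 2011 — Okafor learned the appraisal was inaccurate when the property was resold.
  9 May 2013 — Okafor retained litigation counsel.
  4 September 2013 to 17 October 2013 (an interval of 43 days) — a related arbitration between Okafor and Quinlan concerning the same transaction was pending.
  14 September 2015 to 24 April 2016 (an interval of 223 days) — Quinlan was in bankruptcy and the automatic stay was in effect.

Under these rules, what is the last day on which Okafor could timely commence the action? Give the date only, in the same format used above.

12 June 2016

Accrual is tied to discovery, so the period began on 20 September 2011 rather than on 13 July 2010 when the act occurred.
4 years from 20 September 2011 is 20 September 2015.
The pending related arbitration from 4 September 2013 to 17 October 2013 tolled the period for 43 days, extending the deadline to 2 November 2015.
The automatic bankruptcy stay from 14 September 2015 to 24 April 2016 tolled the period for 223 days, extending the deadline to 12 June 2016.
None of the other events listed affects the running of the period under the stated rules.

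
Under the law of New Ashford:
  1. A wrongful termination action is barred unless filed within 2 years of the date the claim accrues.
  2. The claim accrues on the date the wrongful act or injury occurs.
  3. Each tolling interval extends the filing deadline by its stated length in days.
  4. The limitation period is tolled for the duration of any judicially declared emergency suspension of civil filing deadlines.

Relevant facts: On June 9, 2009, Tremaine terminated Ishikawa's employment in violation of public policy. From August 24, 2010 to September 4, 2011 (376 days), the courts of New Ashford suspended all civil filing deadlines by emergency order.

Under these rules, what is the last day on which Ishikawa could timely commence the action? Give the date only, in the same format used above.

June 19, 2012

The claim accrued on June 9, 2009, when the wrongful act occurred.
Adding the 2 years base period to June 9, 2009 gives a deadline of June 9, 2011, before any tolling.
The emergency suspension of filing deadlines from August 24, 2010 to September 4, 2011 tolled the period for 376 days, extending the deadline to June 19, 2012.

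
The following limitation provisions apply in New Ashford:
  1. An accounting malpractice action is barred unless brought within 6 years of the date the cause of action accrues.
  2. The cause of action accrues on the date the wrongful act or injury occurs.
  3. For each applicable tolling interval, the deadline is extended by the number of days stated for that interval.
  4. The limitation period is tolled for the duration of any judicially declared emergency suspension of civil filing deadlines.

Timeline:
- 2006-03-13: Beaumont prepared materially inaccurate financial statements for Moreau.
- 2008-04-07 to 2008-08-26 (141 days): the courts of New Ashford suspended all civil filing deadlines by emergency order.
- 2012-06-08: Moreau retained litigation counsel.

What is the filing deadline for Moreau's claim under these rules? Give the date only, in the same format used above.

The limitation period began to run on 2006-03-13.
The untolled deadline — 6 years after 2006-03-13 — is 2012-03-13.
Because the emergency suspension of filing deadlines ran from 2008-04-07 to 2008-08-26, the deadline is extended by 141 days to 2012-08-01.
Nothing else in the chronology tolls or restarts the period.

2012-08-01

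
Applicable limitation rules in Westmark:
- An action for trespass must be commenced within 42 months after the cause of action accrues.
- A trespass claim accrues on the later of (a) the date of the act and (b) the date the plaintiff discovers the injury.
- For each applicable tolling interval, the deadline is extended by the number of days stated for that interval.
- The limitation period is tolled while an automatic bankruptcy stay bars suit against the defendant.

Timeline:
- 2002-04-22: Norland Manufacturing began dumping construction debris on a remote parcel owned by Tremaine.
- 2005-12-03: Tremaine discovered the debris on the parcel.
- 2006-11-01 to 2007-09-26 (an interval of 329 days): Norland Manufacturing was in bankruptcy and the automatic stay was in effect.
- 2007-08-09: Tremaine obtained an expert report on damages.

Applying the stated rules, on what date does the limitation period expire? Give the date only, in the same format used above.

Taking the later of the act (2002-04-22) and discovery (2005-12-03), the claim accrued on 2005-12-03.
42 months from 2005-12-03 is 2009-06-03.
The automatic bankruptcy stay from 2006-11-01 to 2007-09-26 tolled the period for 329 days, extending the deadline to 2010-04-28.
Nothing else in the chronology tolls or restarts the period.

2010-04-28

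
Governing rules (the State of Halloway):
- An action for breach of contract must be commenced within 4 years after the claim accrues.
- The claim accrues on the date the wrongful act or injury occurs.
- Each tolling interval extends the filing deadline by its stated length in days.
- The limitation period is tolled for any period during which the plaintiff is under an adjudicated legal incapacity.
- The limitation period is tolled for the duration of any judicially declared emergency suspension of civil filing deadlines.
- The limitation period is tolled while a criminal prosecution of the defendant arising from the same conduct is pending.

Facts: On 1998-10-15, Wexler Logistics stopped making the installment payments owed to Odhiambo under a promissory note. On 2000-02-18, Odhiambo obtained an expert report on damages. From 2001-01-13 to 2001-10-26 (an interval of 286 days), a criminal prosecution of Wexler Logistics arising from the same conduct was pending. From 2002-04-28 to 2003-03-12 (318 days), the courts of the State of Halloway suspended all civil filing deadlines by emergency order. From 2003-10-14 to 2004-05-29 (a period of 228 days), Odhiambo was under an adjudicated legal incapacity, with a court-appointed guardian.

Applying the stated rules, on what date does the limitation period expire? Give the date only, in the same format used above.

2005-01-24

The claim accrued on 1998-10-15, the date of the act.
Adding the 4 years base period to 1998-10-15 gives a deadline of 2002-10-15, before any tolling.
Because the pending criminal prosecution ran from 2001-01-13 to 2001-10-26, the deadline is extended by 286 days to 2003-07-28.
The period was tolled for 318 days by the emergency suspension of filing deadlines (2002-04-28 to 2003-03-12), pushing the deadline to 2004-06-10.
The period was tolled for 228 days by the plaintiff's legal incapacity (2003-10-14 to 2004-05-29), pushing the deadline to 2005-01-24.
The other events in the timeline have no effect on the limitation period under the stated rules.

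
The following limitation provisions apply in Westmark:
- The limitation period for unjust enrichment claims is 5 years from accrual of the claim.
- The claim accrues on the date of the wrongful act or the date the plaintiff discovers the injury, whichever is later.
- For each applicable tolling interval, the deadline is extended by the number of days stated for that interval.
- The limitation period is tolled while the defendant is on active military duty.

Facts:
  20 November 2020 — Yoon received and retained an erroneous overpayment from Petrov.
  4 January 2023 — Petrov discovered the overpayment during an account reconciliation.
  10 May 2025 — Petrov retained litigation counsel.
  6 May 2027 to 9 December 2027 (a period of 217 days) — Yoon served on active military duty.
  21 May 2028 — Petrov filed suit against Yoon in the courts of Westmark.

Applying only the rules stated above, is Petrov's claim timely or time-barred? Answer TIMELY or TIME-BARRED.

The claim accrued on 4 January 2023 — the later of the 20 November 2020 act and the 4 January 2023 discovery.
5 years from 4 January 2023 is 4 January 2028.
Because the defendant's active military service ran from 6 May 2027 to 9 December 2027, the deadline is extended by 217 days to 8 August 2028.
Nothing else in the chronology tolls or restarts the period.
Filing on 21 May 2028 beat the 8 August 2028 deadline — the action is timely.

TIMELY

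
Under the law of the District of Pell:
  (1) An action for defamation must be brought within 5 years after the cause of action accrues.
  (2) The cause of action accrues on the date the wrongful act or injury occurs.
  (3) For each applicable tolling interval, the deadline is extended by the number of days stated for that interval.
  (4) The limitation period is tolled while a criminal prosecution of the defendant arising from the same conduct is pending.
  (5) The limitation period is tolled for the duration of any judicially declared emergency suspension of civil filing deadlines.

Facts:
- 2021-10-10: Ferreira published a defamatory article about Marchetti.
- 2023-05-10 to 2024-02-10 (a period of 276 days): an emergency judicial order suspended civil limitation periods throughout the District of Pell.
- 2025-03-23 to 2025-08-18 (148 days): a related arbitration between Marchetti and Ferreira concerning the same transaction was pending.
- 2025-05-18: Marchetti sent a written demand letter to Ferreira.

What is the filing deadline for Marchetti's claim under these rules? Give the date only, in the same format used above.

2027-07-13

The cause of action accrued on 2021-10-10, the date of the act.
5 years from 2021-10-10 is 2026-10-10.
Because the emergency suspension of filing deadlines ran from 2023-05-10 to 2024-02-10, the deadline is extended by 276 days to 2027-07-13.
Although a pending arbitration ran from 2025-03-23 to 2025-08-18, the stated rules do not make that a tolling event, so it is disregarded.
Nothing else in the chronology tolls or restarts the period.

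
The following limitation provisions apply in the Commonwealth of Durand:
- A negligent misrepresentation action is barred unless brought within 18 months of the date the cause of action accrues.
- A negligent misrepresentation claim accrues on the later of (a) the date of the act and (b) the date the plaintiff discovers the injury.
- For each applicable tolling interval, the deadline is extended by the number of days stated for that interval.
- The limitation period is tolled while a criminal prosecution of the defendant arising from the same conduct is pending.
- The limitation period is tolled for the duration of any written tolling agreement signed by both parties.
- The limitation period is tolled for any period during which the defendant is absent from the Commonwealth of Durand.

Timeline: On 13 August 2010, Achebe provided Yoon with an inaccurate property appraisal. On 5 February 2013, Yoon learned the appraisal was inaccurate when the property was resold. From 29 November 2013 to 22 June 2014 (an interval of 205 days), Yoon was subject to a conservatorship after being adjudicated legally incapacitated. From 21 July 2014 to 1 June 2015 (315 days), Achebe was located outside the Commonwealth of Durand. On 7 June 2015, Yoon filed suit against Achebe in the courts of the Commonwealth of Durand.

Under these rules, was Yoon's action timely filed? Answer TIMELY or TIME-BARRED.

TIMELY

The claim accrued on 5 February 2013 — the later of the 13 August 2010 act and the 5 February 2013 discovery.
Adding the 18 months base period to 5 February 2013 gives a deadline of 5 August 2014, before any tolling.
The period was tolled for 315 days by the defendant's absence from the jurisdiction (21 July 2014 to 1 June 2015), pushing the deadline to 16 June 2015.
No stated provision tolls the period for the plaintiff's incapacity, so the interval from 29 November 2013 to 22 June 2014 has no effect on the deadline.
Filing on 7 June 2015 beat the 16 June 2015 deadline — the action is timely.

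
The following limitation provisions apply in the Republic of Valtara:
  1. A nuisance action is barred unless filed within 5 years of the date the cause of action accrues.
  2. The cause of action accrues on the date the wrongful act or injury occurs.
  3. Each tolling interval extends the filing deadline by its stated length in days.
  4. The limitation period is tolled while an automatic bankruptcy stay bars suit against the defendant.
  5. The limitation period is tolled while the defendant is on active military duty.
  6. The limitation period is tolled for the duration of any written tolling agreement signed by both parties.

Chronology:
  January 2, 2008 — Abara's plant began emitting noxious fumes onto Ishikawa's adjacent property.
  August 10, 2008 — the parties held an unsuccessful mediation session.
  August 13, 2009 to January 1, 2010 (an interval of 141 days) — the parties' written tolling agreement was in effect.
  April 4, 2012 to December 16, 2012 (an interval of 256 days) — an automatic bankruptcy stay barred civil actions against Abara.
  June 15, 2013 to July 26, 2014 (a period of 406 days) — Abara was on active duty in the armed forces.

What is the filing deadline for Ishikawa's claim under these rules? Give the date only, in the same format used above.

March 16, 2015

The cause of action accrued on January 2, 2008, the date of the act.
5 years from January 2, 2008 is January 2, 2013.
The period was tolled for 141 days by the written tolling agreement (August 13, 2009 to January 1, 2010), pushing the deadline to May 23, 2013.
The period was tolled for 256 days by the automatic bankruptcy stay (April 4, 2012 to December 16, 2012), pushing the deadline to February 3, 2014.
The period was tolled for 406 days by the defendant's active military service (June 15, 2013 to July 26, 2014), pushing the deadline to March 16, 2015.
None of the other events listed affects the running of the period under the stated rules.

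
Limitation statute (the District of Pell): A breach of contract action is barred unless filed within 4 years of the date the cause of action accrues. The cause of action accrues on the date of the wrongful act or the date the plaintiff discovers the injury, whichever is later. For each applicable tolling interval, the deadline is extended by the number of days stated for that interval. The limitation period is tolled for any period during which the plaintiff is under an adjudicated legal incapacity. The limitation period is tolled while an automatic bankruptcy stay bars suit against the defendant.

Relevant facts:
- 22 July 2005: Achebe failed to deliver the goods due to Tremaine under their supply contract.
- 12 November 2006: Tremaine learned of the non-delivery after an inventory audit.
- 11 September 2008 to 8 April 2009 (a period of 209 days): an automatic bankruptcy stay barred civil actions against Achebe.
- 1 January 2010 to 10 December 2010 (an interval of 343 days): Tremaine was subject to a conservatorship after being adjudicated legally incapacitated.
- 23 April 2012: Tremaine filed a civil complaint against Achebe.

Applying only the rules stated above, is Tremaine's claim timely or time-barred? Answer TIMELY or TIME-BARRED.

The claim accrued on 12 November 2006 — the later of the 22 July 2005 act and the 12 November 2006 discovery.
Adding the 4 years base period to 12 November 2006 gives a deadline of 12 November 2010, before any tolling.
Because the automatic bankruptcy stay ran from 11 September 2008 to 8 April 2009, the deadline is extended by 209 days to 9 June 2011.
The period was tolled for 343 days by the plaintiff's legal incapacity (1 January 2010 to 10 December 2010), pushing the deadline to 17 May 2012.
Tremaine filed on 23 April 2012, before the 17 May 2012 deadline, so the action is timely.

TIMELY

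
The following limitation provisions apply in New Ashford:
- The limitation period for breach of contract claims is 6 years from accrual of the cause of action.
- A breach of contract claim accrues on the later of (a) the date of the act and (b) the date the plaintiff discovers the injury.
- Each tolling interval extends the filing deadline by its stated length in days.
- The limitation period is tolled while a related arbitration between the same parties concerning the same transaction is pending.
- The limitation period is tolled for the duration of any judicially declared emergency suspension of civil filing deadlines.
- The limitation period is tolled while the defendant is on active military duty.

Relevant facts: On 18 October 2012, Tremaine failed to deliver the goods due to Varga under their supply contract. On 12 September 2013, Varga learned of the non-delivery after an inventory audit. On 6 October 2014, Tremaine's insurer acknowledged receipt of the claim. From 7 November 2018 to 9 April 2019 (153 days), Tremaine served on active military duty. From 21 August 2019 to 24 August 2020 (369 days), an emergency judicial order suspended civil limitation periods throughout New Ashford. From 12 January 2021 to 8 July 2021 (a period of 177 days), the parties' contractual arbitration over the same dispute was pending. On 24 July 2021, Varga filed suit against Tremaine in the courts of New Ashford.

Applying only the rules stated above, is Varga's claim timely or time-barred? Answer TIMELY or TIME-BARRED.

Because discovery on 12 September 2013 post-dates the 18 October 2012 act, accrual under the later-of rule falls on 12 September 2013.
6 years from 12 September 2013 is 12 September 2019.
Because the defendant's active military service ran from 7 November 2018 to 9 April 2019, the deadline is extended by 153 days to 12 February 2020.
The emergency suspension of filing deadlines from 21 August 2019 to 24 August 2020 tolled the period for 369 days, extending the deadline to 15 February 2021.
The pending related arbitration from 12 January 2021 to 8 July 2021 tolled the period for 177 days, extending the deadline to 11 August 2021.
None of the other events listed affects the running of the period under the stated rules.
Filing on 24 July 2021 beat the 11 August 2021 deadline — the action is timely.

TIMELY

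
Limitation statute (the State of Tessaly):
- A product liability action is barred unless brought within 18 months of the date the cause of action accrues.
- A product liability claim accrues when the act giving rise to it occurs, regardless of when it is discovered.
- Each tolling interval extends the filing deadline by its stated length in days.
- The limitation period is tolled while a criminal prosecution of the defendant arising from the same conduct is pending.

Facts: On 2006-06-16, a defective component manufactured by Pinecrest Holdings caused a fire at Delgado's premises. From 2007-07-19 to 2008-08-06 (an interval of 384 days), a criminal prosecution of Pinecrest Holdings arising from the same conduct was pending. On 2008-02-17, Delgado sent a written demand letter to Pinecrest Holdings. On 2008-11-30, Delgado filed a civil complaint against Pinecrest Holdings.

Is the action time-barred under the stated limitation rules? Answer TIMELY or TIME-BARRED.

TIMELY

The claim accrued on 2006-06-16, when the wrongful act occurred.
18 months from 2006-06-16 is 2007-12-16.
The period was tolled for 384 days by the pending criminal prosecution (2007-07-19 to 2008-08-06), pushing the deadline to 2009-01-03.
None of the other events listed affects the running of the period under the stated rules.
Delgado filed on 2008-11-30, before the 2009-01-03 deadline, so the action is timely.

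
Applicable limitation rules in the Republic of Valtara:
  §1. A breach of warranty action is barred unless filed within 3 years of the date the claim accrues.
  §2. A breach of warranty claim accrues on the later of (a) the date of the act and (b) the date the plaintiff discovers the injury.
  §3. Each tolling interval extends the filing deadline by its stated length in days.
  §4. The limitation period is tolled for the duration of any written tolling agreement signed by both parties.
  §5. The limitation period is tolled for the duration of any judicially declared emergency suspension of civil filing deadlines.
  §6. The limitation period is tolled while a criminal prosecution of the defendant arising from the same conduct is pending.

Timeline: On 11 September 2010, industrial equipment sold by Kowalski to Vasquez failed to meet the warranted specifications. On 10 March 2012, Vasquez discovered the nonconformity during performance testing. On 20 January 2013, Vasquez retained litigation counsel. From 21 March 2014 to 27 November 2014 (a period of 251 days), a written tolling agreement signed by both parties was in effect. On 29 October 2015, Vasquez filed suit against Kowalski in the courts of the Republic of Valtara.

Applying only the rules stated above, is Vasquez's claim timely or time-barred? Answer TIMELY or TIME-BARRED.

TIMELY

Because discovery on 10 March 2012 post-dates the 11 September 2010 act, accrual under the later-of rule falls on 10 March 2012.
3 years from 10 March 2012 is 10 March 2015.
Because the written tolling agreement ran from 21 March 2014 to 27 November 2014, the deadline is extended by 251 days to 16 November 2015.
Nothing else in the chronology tolls or restarts the period.
The 29 October 2015 filing precedes the 16 November 2015 deadline; the claim is timely.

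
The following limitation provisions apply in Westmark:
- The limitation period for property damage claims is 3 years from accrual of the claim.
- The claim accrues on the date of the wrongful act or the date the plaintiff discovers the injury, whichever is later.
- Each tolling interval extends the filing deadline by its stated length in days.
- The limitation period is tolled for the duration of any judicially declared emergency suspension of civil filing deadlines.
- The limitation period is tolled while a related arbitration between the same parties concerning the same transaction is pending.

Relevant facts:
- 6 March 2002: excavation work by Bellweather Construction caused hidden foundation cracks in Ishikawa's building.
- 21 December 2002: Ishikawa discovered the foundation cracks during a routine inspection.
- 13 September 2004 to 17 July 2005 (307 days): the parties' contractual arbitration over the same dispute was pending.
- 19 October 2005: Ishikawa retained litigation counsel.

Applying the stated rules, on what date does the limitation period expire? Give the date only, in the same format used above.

The claim accrued on 21 December 2002 — the later of the 6 March 2002 act and the 21 December 2002 discovery.
3 years from 21 December 2002 is 21 December 2005.
The pending related arbitration from 13 September 2004 to 17 July 2005 tolled the period for 307 days, extending the deadline to 24 October 2006.
Nothing else in the chronology tolls or restarts the period.

24 October 2006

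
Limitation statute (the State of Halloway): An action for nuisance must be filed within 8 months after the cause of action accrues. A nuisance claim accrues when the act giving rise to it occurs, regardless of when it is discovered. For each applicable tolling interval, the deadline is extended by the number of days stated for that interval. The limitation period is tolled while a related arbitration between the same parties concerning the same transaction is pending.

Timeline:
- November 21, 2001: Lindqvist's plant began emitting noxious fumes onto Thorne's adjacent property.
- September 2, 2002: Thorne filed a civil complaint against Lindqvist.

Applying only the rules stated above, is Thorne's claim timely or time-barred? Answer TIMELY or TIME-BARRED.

TIME-BARRED

The claim accrued on November 21, 2001, when the wrongful act occurred.
Adding the 8 months base period to November 21, 2001 gives a deadline of July 21, 2002, before any tolling.
Filing on September 2, 2002 missed the July 21, 2002 deadline — the action is time-barred.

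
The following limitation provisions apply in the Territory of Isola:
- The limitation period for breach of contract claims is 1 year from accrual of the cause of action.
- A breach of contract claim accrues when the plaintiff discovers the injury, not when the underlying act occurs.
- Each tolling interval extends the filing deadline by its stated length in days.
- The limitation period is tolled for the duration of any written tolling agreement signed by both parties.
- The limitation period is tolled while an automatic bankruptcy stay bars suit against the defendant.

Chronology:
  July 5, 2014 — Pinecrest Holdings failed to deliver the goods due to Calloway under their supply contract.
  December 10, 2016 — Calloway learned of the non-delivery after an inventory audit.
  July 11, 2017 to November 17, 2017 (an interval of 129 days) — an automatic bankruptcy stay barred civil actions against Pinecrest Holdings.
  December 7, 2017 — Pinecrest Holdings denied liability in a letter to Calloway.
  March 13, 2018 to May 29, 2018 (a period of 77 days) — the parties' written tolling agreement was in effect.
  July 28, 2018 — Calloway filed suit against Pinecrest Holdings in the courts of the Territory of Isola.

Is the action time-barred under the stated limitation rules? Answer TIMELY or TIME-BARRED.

TIME-BARRED

Accrual is tied to discovery, so the period began on December 10, 2016 rather than on July 5, 2014 when the act occurred.
The untolled deadline — 1 year after December 10, 2016 — is December 10, 2017.
The automatic bankruptcy stay from July 11, 2017 to November 17, 2017 tolled the period for 129 days, extending the deadline to April 18, 2018.
The written tolling agreement from March 13, 2018 to May 29, 2018 tolled the period for 77 days, extending the deadline to July 4, 2018.
The other events in the timeline have no effect on the limitation period under the stated rules.
Filing on July 28, 2018 missed the July 4, 2018 deadline — the action is time-barred.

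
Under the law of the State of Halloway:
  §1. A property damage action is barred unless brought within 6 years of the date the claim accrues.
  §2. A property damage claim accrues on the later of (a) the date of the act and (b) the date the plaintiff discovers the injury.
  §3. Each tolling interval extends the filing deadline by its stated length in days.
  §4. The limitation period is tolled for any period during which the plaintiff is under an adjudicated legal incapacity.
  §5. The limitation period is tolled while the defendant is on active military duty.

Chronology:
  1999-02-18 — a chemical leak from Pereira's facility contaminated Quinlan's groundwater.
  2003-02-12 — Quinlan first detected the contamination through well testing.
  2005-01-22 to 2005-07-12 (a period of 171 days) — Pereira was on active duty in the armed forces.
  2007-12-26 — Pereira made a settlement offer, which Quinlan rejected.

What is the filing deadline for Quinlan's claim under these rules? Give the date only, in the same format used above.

Because discovery on 2003-02-12 post-dates the 1999-02-18 act, accrual under the later-of rule falls on 2003-02-12.
Adding the 6 years base period to 2003-02-12 gives a deadline of 2009-02-12, before any tolling.
The defendant's active military service from 2005-01-22 to 2005-07-12 tolled the period for 171 days, extending the deadline to 2009-08-02.
The other events in the timeline have no effect on the limitation period under the stated rules.

2009-08-02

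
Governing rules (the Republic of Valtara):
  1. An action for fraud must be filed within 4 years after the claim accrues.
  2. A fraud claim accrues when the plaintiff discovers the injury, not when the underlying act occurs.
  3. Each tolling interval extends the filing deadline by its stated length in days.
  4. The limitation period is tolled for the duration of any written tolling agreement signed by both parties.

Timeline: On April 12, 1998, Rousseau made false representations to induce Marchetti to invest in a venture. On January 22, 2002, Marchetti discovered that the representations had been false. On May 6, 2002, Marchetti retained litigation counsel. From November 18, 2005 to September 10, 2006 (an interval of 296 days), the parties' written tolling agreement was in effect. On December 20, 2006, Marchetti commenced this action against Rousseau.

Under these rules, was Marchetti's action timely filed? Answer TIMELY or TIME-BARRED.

Under the discovery rule, the claim accrued on January 22, 2002, when Marchetti discovered the injury — not on the April 12, 1998 date of the underlying act.
4 years from January 22, 2002 is January 22, 2006.
Because the written tolling agreement ran from November 18, 2005 to September 10, 2006, the deadline is extended by 296 days to November 14, 2006.
The other events in the timeline have no effect on the limitation period under the stated rules.
The December 20, 2006 filing falls after the November 14, 2006 deadline; the claim is time-barred.

TIME-BARRED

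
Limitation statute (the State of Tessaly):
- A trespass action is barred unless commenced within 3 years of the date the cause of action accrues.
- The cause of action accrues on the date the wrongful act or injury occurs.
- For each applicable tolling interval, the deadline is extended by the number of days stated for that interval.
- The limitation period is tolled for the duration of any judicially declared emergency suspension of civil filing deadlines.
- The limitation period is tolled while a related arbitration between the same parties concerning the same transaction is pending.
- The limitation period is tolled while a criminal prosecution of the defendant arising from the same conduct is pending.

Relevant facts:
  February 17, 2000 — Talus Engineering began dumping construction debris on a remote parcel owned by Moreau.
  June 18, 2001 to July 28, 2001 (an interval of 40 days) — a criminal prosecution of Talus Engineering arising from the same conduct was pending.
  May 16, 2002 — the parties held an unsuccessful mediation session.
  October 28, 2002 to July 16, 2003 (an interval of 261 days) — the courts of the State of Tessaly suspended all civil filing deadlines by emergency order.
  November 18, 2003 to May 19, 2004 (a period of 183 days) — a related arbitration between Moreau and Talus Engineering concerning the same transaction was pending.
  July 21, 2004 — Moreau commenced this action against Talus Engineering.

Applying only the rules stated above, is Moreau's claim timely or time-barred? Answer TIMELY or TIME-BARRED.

The claim accrued on February 17, 2000, when the wrongful act occurred.
The untolled deadline — 3 years after February 17, 2000 — is February 17, 2003.
The period was tolled for 40 days by the pending criminal prosecution (June 18, 2001 to July 28, 2001), pushing the deadline to March 29, 2003.
The period was tolled for 261 days by the emergency suspension of filing deadlines (October 28, 2002 to July 16, 2003), pushing the deadline to December 15, 2003.
The period was tolled for 183 days by the pending related arbitration (November 18, 2003 to May 19, 2004), pushing the deadline to June 15, 2004.
None of the other events listed affects the running of the period under the stated rules.
Filing on July 21, 2004 missed the June 15, 2004 deadline — the action is time-barred.

TIME-BARRED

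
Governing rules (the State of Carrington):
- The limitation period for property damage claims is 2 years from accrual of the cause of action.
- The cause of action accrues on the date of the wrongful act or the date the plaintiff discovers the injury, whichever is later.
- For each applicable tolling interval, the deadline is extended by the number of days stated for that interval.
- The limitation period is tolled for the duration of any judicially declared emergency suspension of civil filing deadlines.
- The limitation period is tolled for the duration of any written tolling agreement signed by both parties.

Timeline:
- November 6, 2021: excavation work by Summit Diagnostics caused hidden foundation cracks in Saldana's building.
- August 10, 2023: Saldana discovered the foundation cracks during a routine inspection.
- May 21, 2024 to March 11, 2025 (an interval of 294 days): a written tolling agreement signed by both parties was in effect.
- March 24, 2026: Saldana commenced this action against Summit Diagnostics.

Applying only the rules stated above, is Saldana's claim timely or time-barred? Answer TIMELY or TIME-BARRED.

TIMELY

Because discovery on August 10, 2023 post-dates the November 6, 2021 act, accrual under the later-of rule falls on August 10, 2023.
Adding the 2 years base period to August 10, 2023 gives a deadline of August 10, 2025, before any tolling.
The written tolling agreement from May 21, 2024 to March 11, 2025 tolled the period for 294 days, extending the deadline to May 31, 2026.
The March 24, 2026 filing precedes the May 31, 2026 deadline; the claim is timely.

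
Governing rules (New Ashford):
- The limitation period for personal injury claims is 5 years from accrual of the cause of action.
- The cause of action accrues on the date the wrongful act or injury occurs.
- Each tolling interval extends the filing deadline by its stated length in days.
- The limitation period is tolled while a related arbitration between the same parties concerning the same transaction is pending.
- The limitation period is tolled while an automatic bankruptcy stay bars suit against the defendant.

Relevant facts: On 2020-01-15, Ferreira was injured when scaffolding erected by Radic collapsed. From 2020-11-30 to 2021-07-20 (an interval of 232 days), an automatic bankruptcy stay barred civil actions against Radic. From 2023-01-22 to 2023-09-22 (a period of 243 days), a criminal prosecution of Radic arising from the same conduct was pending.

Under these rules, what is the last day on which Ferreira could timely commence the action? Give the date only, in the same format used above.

The limitation period began to run on 2020-01-15.
Adding the 5 years base period to 2020-01-15 gives a deadline of 2025-01-15, before any tolling.
Because the automatic bankruptcy stay ran from 2020-11-30 to 2021-07-20, the deadline is extended by 232 days to 2025-09-04.
The pending criminal prosecution from 2023-01-22 to 2023-09-22 does not toll the period, because no stated rule makes a criminal prosecution a tolling event.

2025-09-04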